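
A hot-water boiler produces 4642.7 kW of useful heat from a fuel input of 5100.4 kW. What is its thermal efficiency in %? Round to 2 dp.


eta = (4642.7/5100.4)*100 = 91.03 %

91.03 %


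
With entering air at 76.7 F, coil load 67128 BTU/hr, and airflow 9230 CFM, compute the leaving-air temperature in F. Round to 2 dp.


dT = 67128/(1.08*9230) = 6.7341
T_leave = 76.7 - 6.7341 = 69.97 F

69.97 F


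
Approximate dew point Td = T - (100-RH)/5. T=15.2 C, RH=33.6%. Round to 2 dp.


Td = 15.2 - (100-33.6)/5 = 1.92 C

1.92 C


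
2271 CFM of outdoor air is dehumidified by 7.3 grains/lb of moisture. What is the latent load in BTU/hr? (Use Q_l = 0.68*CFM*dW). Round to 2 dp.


Q = 0.68 * 2271 * 7.3 = 11273.24 BTU/hr

11273.24 BTU/hr


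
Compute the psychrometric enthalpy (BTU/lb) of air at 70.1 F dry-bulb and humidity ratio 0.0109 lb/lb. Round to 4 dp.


h = 0.24*70.1 + 0.0109*(1061+0.444*70.1) = 28.7282 BTU/lb

28.7282 BTU/lb


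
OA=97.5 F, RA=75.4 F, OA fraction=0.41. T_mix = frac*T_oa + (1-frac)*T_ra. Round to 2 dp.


T_mix = 0.41*97.5 + 0.59*75.4 = 84.46 F

84.46 F


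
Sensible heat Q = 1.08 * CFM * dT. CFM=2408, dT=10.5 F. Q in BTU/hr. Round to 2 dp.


Q = 1.08 * 2408 * 10.5 = 27306.72 BTU/hr

27306.72 BTU/hr


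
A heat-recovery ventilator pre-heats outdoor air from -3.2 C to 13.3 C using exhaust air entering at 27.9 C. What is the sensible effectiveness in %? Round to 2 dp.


eff = (13.3-(-3.2))/(27.9-(-3.2))*100 = 53.05 %

53.05 %


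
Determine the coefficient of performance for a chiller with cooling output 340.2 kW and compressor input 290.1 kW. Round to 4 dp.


COP = 340.2 / 290.1 = 1.1727

1.1727


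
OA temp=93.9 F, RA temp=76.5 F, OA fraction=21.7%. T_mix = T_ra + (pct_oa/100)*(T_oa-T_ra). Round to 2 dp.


T_mix = 76.5 + (21.7/100)*(93.9-76.5) = 80.28 F

80.28 F


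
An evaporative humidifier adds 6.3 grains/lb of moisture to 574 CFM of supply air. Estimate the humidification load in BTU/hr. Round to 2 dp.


Q = 0.68 * 574 * 6.3 = 2459.02 BTU/hr

2459.02 BTU/hr


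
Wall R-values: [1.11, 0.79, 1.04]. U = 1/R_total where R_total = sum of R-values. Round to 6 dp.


R_total = 1.11 + 0.79 + 1.04 = 2.94
U = 1/2.94 = 0.340136

0.340136


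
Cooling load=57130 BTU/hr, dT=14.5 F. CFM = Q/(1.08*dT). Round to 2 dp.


CFM = 57130 / (1.08 * 14.5) = 3648.15

3648.15 CFM


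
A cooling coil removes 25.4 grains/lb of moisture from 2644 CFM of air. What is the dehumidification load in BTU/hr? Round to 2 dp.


Q = 0.68 * 2644 * 25.4 = 45667.17 BTU/hr

45667.17 BTU/hr


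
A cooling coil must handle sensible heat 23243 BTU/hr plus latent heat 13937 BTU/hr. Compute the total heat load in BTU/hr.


Qt = 23243 + 13937 = 37180 BTU/hr

37180 BTU/hr


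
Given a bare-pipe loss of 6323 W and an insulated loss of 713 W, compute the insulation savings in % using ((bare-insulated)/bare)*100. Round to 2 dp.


Savings = ((6323-713)/6323)*100 = 88.72 %

88.72 %


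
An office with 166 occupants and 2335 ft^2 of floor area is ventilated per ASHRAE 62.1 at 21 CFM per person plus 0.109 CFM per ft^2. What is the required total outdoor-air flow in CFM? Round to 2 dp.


Total = 166*21 + 2335*0.109 = 3740.52 CFM

3740.52 CFM


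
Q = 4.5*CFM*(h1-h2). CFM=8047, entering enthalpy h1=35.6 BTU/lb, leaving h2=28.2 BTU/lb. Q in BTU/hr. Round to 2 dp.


Q = 4.5 * 8047 * (35.6 - 28.2) = 267965.10 BTU/hr

267965.10 BTU/hr


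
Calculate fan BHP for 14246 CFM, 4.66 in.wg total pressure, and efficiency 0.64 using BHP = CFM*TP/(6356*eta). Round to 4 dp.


BHP = 14246 * 4.66 / (6356 * 0.64) = 16.3198 hp

16.3198 hp


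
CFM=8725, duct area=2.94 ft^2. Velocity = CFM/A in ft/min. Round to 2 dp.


V = 8725 / 2.94 = 2967.69 ft/min

2967.69 ft/min


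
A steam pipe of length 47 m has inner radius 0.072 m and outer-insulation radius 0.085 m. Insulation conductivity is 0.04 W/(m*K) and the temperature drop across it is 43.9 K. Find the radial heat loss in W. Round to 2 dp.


Q = 2*pi*0.04*47*43.9/ln(0.085/0.072) = 3124.16 W

3124.16 W


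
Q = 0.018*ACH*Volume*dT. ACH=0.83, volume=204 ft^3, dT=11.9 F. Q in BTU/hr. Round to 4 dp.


Q = 0.018 * 0.83 * 204 * 11.9 = 36.2683 BTU/hr

36.2683 BTU/hr


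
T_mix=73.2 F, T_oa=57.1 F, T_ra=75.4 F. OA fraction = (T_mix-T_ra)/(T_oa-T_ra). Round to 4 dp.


frac = (73.2 - 75.4) / (57.1 - 75.4) = 0.1202

0.1202


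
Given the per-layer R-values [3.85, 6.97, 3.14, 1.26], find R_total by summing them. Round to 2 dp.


R_total = 3.85 + 6.97 + 3.14 + 1.26 = 15.22

15.22


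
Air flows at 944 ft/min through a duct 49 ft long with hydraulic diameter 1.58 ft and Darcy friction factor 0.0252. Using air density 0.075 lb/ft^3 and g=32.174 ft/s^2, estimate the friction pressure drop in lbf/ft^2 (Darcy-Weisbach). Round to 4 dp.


v_fps = 944/60 = 15.7333 ft/s
dp = 0.0252*(49/1.58)*0.075*15.7333^2/(2*32.174) = 0.2255 lbf/ft^2

0.2255 lbf/ft^2


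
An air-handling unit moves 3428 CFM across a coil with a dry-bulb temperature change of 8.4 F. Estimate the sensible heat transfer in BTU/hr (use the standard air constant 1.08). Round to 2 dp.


Q = 1.08 * 3428 * 8.4 = 31098.82 BTU/hr

31098.82 BTU/hr


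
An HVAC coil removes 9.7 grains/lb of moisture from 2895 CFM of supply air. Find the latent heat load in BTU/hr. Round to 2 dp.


Q = 0.68 * 2895 * 9.7 = 19095.42 BTU/hr

19095.42 BTU/hr


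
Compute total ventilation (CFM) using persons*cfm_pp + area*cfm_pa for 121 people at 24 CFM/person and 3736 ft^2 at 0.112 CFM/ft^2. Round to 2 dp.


Total = 121*24 + 3736*0.112 = 3322.43 CFM

3322.43 CFM


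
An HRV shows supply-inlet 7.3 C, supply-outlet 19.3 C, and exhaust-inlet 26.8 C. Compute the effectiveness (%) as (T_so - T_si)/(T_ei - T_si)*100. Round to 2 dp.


eff = (19.3-7.3)/(26.8-7.3)*100 = 61.54 %

61.54 %


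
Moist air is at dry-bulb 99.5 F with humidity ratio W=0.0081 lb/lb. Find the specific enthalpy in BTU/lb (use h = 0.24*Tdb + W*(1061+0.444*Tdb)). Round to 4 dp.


h = 0.24*99.5 + 0.0081*(1061+0.444*99.5) = 32.8319 BTU/lb

32.8319 BTU/lb


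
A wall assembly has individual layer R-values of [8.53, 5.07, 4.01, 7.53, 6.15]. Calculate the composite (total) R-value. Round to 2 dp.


R_total = 8.53 + 5.07 + 4.01 + 7.53 + 6.15 = 31.29

31.29


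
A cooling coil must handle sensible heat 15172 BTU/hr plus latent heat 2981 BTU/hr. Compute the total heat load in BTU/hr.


Qt = 15172 + 2981 = 18153 BTU/hr

18153 BTU/hr


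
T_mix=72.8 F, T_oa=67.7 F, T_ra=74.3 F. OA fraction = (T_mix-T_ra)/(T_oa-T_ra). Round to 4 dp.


frac = (72.8 - 74.3) / (67.7 - 74.3) = 0.2273

0.2273


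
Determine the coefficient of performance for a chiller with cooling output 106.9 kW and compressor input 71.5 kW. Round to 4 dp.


COP = 106.9 / 71.5 = 1.4951

1.4951


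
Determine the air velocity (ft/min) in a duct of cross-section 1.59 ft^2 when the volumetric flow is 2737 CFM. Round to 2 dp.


V = 2737 / 1.59 = 1721.38 ft/min

1721.38 ft/min


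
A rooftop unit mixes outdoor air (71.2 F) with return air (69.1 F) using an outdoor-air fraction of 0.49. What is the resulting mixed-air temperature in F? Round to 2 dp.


T_mix = 0.49*71.2 + 0.51*69.1 = 70.13 F

70.13 F


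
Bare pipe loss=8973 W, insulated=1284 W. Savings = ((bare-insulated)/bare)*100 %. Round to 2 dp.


Savings = ((8973-1284)/8973)*100 = 85.69 %

85.69 %


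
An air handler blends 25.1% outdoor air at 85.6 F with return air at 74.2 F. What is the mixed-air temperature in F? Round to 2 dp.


T_mix = 74.2 + (25.1/100)*(85.6-74.2) = 77.06 F

77.06 F


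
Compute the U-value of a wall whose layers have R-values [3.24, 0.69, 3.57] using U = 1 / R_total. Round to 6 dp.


R_total = 3.24 + 0.69 + 3.57 = 7.50
U = 1/7.50 = 0.133333

0.133333


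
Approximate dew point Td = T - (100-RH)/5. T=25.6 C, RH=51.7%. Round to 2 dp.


Td = 25.6 - (100-51.7)/5 = 15.94 C

15.94 C


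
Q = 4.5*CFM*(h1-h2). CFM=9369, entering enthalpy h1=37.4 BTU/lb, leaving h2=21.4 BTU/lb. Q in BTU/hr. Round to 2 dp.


Q = 4.5 * 9369 * (37.4 - 21.4) = 674568.00 BTU/hr

674568.00 BTU/hr


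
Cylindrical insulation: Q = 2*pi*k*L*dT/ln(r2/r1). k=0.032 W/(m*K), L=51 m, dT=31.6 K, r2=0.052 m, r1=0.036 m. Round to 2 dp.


Q = 2*pi*0.032*51*31.6/ln(0.052/0.036) = 881.18 W

881.18 W


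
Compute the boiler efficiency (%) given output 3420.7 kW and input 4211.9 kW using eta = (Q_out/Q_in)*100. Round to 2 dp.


eta = (3420.7/4211.9)*100 = 81.22 %

81.22 %


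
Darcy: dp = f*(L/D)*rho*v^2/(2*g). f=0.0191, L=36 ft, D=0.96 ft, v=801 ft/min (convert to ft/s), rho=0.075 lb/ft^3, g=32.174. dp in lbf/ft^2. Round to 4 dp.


v_fps = 801/60 = 13.35 ft/s
dp = 0.0191*(36/0.96)*0.075*13.35^2/(2*32.174) = 0.1488 lbf/ft^2

0.1488 lbf/ft^2


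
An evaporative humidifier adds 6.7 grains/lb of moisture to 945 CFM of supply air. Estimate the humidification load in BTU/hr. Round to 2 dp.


Q = 0.68 * 945 * 6.7 = 4305.42 BTU/hr

4305.42 BTU/hr


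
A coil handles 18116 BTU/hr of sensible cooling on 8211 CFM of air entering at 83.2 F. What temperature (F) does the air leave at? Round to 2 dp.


dT = 18116/(1.08*8211) = 2.0429
T_leave = 83.2 - 2.0429 = 81.16 F

81.16 F


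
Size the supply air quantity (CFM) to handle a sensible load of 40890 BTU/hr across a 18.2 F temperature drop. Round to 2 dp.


CFM = 40890 / (1.08 * 18.2) = 2080.28

2080.28 CFM


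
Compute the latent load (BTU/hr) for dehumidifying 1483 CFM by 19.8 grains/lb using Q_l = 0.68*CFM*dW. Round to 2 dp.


Q = 0.68 * 1483 * 19.8 = 19967.11 BTU/hr

19967.11 BTU/hr


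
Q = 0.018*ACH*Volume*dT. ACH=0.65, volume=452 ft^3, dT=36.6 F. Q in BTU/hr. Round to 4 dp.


Q = 0.018 * 0.65 * 452 * 36.6 = 193.5554 BTU/hr

193.5554 BTU/hr


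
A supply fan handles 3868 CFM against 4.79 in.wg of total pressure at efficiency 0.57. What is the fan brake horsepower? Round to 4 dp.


BHP = 3868 * 4.79 / (6356 * 0.57) = 5.1140 hp

5.1140 hp


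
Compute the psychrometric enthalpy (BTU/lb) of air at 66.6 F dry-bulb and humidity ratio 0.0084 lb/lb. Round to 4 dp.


h = 0.24*66.6 + 0.0084*(1061+0.444*66.6) = 25.1448 BTU/lb

25.1448 BTU/lb


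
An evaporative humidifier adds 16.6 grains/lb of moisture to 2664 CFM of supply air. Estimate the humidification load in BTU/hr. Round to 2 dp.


Q = 0.68 * 2664 * 16.6 = 30071.23 BTU/hr

30071.23 BTU/hr


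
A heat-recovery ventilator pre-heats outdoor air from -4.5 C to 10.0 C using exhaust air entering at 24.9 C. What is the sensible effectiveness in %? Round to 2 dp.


eff = (10.0-(-4.5))/(24.9-(-4.5))*100 = 49.32 %

49.32 %


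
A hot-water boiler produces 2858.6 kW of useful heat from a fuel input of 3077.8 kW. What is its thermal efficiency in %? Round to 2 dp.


eta = (2858.6/3077.8)*100 = 92.88 %

92.88 %


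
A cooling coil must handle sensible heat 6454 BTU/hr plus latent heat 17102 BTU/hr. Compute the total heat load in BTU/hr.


Qt = 6454 + 17102 = 23556 BTU/hr

23556 BTU/hr


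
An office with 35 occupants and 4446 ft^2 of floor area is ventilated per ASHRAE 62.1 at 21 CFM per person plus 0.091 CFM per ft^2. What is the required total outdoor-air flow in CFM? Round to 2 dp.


Total = 35*21 + 4446*0.091 = 1139.59 CFM

1139.59 CFM


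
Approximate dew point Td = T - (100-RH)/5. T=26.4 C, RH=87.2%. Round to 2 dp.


Td = 26.4 - (100-87.2)/5 = 23.84 C

23.84 C


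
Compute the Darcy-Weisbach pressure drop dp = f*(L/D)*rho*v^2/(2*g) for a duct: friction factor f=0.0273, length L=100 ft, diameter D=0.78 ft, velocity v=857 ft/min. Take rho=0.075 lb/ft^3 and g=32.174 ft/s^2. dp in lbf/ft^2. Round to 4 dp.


v_fps = 857/60 = 14.2833 ft/s
dp = 0.0273*(100/0.78)*0.075*14.2833^2/(2*32.174) = 0.8322 lbf/ft^2

0.8322 lbf/ft^2


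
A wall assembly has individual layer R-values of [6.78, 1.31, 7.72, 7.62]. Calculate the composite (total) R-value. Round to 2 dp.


R_total = 6.78 + 1.31 + 7.72 + 7.62 = 23.43

23.43


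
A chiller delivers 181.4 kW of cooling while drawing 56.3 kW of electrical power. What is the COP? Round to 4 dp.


COP = 181.4 / 56.3 = 3.2220

3.2220


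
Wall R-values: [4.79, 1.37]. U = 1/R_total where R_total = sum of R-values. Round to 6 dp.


R_total = 4.79 + 1.37 = 6.16
U = 1/6.16 = 0.162338

0.162338


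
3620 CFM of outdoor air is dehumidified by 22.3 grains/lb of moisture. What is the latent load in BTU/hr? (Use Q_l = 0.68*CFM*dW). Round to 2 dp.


Q = 0.68 * 3620 * 22.3 = 54893.68 BTU/hr

54893.68 BTU/hr


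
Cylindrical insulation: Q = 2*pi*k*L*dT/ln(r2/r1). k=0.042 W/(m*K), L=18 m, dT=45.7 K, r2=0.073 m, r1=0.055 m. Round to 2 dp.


Q = 2*pi*0.042*18*45.7/ln(0.073/0.055) = 766.72 W

766.72 W


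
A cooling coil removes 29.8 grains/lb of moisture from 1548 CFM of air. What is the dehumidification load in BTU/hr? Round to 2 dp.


Q = 0.68 * 1548 * 29.8 = 31368.67 BTU/hr

31368.67 BTU/hr


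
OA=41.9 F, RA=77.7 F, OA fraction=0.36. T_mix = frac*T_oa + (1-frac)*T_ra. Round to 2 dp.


T_mix = 0.36*41.9 + 0.64*77.7 = 64.81 F

64.81 F


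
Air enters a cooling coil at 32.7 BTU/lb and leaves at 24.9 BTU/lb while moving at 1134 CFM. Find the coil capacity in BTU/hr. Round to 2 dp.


Q = 4.5 * 1134 * (32.7 - 24.9) = 39803.40 BTU/hr

39803.40 BTU/hr


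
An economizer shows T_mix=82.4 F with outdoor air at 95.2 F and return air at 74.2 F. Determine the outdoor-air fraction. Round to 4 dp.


frac = (82.4 - 74.2) / (95.2 - 74.2) = 0.3905

0.3905


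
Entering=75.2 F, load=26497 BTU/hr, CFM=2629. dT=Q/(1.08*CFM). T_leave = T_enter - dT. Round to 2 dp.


dT = 26497/(1.08*2629) = 9.3322
T_leave = 75.2 - 9.3322 = 65.87 F

65.87 F


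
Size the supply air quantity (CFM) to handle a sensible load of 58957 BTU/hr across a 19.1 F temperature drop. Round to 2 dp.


CFM = 58957 / (1.08 * 19.1) = 2858.11

2858.11 CFM


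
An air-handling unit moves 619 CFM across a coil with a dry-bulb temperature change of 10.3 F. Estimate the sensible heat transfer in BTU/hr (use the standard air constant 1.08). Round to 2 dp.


Q = 1.08 * 619 * 10.3 = 6885.76 BTU/hr

6885.76 BTU/hr


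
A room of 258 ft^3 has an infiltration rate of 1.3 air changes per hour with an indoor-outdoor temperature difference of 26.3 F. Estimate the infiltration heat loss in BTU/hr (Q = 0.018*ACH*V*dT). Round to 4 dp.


Q = 0.018 * 1.3 * 258 * 26.3 = 158.7784 BTU/hr

158.7784 BTU/hr


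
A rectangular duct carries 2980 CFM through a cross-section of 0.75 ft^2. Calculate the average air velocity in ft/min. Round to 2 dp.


V = 2980 / 0.75 = 3973.33 ft/min

3973.33 ft/min


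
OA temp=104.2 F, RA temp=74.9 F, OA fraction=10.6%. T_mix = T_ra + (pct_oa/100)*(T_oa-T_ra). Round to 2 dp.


T_mix = 74.9 + (10.6/100)*(104.2-74.9) = 78.01 F

78.01 F


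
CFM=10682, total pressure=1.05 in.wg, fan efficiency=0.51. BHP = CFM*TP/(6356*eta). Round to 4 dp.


BHP = 10682 * 1.05 / (6356 * 0.51) = 3.4601 hp

3.4601 hp


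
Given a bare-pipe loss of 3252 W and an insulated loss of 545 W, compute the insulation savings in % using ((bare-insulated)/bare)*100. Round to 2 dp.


Savings = ((3252-545)/3252)*100 = 83.24 %

83.24 %


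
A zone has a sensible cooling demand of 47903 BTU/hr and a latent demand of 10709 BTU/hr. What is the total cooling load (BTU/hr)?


Qt = 47903 + 10709 = 58612 BTU/hr

58612 BTU/hr


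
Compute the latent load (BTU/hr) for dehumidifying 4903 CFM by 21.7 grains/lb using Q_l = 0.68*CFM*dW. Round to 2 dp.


Q = 0.68 * 4903 * 21.7 = 72348.67 BTU/hr

72348.67 BTU/hr


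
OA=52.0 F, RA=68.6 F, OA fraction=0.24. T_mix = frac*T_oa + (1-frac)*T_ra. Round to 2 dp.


T_mix = 0.24*52.0 + 0.76*68.6 = 64.62 F

64.62 F


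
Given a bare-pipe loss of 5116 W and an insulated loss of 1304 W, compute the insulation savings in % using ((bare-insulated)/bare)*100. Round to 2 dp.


Savings = ((5116-1304)/5116)*100 = 74.51 %

74.51 %


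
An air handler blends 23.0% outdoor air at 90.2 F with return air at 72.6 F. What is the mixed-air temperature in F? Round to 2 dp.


T_mix = 72.6 + (23.0/100)*(90.2-72.6) = 76.65 F

76.65 F


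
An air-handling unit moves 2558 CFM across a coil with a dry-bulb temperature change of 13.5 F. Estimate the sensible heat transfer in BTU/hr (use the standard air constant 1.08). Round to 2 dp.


Q = 1.08 * 2558 * 13.5 = 37295.64 BTU/hr

37295.64 BTU/hr


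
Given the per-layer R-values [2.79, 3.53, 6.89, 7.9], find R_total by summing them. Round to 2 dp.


R_total = 2.79 + 3.53 + 6.89 + 7.9 = 21.11

21.11


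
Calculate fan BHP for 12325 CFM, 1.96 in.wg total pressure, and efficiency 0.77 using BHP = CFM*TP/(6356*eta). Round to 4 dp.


BHP = 12325 * 1.96 / (6356 * 0.77) = 4.9359 hp

4.9359 hp


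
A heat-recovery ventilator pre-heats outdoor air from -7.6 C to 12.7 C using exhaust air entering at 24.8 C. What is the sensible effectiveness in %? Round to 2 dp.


eff = (12.7-(-7.6))/(24.8-(-7.6))*100 = 62.65 %

62.65 %


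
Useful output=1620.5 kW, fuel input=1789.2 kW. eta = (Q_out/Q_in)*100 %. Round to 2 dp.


eta = (1620.5/1789.2)*100 = 90.57 %

90.57 %


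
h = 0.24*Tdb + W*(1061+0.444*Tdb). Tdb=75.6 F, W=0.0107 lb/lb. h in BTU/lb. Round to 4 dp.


h = 0.24*75.6 + 0.0107*(1061+0.444*75.6) = 29.8559 BTU/lb

29.8559 BTU/lb


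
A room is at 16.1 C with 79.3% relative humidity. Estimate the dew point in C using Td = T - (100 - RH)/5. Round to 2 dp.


Td = 16.1 - (100-79.3)/5 = 11.96 C

11.96 C


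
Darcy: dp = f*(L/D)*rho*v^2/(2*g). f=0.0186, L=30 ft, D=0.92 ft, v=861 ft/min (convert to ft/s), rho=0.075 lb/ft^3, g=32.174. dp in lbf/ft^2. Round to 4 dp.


v_fps = 861/60 = 14.35 ft/s
dp = 0.0186*(30/0.92)*0.075*14.35^2/(2*32.174) = 0.1456 lbf/ft^2

0.1456 lbf/ft^2


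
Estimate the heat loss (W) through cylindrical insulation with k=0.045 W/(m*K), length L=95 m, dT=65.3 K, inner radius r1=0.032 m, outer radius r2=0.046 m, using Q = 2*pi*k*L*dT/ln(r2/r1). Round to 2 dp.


Q = 2*pi*0.045*95*65.3/ln(0.046/0.032) = 4833.21 W

4833.21 W


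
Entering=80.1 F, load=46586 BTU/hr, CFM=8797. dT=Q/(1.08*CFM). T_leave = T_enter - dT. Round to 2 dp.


dT = 46586/(1.08*8797) = 4.9034
T_leave = 80.1 - 4.9034 = 75.20 F

75.20 F


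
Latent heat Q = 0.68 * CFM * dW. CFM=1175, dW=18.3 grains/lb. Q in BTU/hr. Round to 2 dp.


Q = 0.68 * 1175 * 18.3 = 14621.70 BTU/hr

14621.70 BTU/hr


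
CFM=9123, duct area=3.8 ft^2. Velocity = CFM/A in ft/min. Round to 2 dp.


V = 9123 / 3.8 = 2400.79 ft/min

2400.79 ft/min


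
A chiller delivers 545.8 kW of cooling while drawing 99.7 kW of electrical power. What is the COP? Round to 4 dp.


COP = 545.8 / 99.7 = 5.4744

5.4744


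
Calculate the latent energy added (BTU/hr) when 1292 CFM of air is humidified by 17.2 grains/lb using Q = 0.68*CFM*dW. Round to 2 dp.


Q = 0.68 * 1292 * 17.2 = 15111.23 BTU/hr

15111.23 BTU/hr


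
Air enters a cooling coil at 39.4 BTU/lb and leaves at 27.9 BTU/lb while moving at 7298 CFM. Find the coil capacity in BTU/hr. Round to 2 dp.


Q = 4.5 * 7298 * (39.4 - 27.9) = 377671.50 BTU/hr

377671.50 BTU/hr


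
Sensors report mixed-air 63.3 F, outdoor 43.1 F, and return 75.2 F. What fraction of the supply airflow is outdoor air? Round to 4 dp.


frac = (63.3 - 75.2) / (43.1 - 75.2) = 0.3707

0.3707


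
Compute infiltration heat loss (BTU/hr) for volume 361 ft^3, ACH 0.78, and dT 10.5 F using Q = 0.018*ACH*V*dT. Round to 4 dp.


Q = 0.018 * 0.78 * 361 * 10.5 = 53.2186 BTU/hr

53.2186 BTU/hr


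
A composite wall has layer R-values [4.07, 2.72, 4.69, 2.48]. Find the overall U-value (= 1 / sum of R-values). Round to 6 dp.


R_total = 4.07 + 2.72 + 4.69 + 2.48 = 13.96
U = 1/13.96 = 0.071633

0.071633


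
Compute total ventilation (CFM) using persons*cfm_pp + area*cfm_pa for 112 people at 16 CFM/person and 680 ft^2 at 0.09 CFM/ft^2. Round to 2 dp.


Total = 112*16 + 680*0.09 = 1853.20 CFM

1853.20 CFM


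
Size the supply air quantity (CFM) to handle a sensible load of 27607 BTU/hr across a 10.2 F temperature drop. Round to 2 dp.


CFM = 27607 / (1.08 * 10.2) = 2506.08

2506.08 CFM


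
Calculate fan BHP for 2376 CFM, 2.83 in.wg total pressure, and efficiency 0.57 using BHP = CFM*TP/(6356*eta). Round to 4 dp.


BHP = 2376 * 2.83 / (6356 * 0.57) = 1.8560 hp

1.8560 hp


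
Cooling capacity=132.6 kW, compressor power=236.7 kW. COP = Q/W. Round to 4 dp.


COP = 132.6 / 236.7 = 0.5602

0.5602


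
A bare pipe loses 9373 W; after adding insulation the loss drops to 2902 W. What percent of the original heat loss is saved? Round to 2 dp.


Savings = ((9373-2902)/9373)*100 = 69.04 %

69.04 %


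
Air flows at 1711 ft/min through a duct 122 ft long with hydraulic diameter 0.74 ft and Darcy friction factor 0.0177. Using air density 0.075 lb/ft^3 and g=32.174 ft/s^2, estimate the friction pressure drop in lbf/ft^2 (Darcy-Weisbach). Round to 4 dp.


v_fps = 1711/60 = 28.5167 ft/s
dp = 0.0177*(122/0.74)*0.075*28.5167^2/(2*32.174) = 2.7658 lbf/ft^2

2.7658 lbf/ft^2


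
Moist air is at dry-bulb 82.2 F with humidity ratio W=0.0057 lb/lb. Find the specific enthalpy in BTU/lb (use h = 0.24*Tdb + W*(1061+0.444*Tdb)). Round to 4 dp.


h = 0.24*82.2 + 0.0057*(1061+0.444*82.2) = 25.9837 BTU/lb

25.9837 BTU/lb


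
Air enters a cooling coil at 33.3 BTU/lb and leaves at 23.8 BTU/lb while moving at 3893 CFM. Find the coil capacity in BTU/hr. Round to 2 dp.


Q = 4.5 * 3893 * (33.3 - 23.8) = 166425.75 BTU/hr

166425.75 BTU/hr


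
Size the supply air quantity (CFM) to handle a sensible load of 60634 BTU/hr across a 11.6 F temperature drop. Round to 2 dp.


CFM = 60634 / (1.08 * 11.6) = 4839.88

4839.88 CFM


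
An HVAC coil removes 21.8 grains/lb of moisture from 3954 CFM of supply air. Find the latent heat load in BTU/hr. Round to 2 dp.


Q = 0.68 * 3954 * 21.8 = 58614.10 BTU/hr

58614.10 BTU/hr


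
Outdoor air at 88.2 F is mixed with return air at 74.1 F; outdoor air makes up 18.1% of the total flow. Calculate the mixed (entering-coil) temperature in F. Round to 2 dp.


T_mix = 74.1 + (18.1/100)*(88.2-74.1) = 76.65 F

76.65 F


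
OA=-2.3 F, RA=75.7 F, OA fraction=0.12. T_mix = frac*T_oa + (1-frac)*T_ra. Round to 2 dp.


T_mix = 0.12*(-2.3) + 0.88*75.7 = 66.34 F

66.34 F


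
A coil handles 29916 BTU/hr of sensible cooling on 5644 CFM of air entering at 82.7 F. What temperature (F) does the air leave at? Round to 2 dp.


dT = 29916/(1.08*5644) = 4.9079
T_leave = 82.7 - 4.9079 = 77.79 F

77.79 F


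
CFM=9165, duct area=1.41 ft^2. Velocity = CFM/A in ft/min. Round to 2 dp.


V = 9165 / 1.41 = 6500.00 ft/min

6500.00 ft/min


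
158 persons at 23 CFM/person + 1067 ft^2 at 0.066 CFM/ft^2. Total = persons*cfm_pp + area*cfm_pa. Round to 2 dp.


Total = 158*23 + 1067*0.066 = 3704.42 CFM

3704.42 CFM


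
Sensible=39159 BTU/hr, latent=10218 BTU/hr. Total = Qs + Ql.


Qt = 39159 + 10218 = 49377 BTU/hr

49377 BTU/hr


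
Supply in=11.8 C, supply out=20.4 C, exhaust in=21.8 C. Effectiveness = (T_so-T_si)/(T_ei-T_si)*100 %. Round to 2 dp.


eff = (20.4-11.8)/(21.8-11.8)*100 = 86.00 %

86.00 %


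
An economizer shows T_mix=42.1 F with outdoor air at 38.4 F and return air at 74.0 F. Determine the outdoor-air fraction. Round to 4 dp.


frac = (42.1 - 74.0) / (38.4 - 74.0) = 0.8961

0.8961


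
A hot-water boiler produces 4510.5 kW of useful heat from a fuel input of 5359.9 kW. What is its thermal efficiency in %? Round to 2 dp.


eta = (4510.5/5359.9)*100 = 84.15 %

84.15 %


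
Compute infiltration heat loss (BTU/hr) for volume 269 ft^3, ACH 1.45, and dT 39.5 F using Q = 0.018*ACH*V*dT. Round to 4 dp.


Q = 0.018 * 1.45 * 269 * 39.5 = 277.3256 BTU/hr

277.3256 BTU/hr


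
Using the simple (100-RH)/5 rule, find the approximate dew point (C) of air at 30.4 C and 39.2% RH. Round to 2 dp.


Td = 30.4 - (100-39.2)/5 = 18.24 C

18.24 C


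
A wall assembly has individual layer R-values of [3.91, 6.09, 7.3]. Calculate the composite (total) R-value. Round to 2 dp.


R_total = 3.91 + 6.09 + 7.3 = 17.30

17.30


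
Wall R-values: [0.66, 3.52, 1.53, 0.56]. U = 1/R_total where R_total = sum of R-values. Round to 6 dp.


R_total = 0.66 + 3.52 + 1.53 + 0.56 = 6.27
U = 1/6.27 = 0.159490

0.159490


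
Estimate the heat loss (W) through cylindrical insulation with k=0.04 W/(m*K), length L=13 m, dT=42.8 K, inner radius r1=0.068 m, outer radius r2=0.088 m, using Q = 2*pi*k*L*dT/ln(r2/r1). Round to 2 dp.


Q = 2*pi*0.04*13*42.8/ln(0.088/0.068) = 542.37 W

542.37 W


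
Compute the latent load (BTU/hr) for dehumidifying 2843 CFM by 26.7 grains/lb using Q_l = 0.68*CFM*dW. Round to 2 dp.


Q = 0.68 * 2843 * 26.7 = 51617.51 BTU/hr

51617.51 BTU/hr


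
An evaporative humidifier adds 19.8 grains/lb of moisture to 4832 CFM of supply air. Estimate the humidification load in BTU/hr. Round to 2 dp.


Q = 0.68 * 4832 * 19.8 = 65058.05 BTU/hr

65058.05 BTU/hr


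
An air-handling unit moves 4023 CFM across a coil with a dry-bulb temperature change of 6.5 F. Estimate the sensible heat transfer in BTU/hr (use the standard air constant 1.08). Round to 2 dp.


Q = 1.08 * 4023 * 6.5 = 28241.46 BTU/hr

28241.46 BTU/hr


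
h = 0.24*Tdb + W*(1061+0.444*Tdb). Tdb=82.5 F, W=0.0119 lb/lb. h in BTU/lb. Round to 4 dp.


h = 0.24*82.5 + 0.0119*(1061+0.444*82.5) = 32.8618 BTU/lb

32.8618 BTU/lb


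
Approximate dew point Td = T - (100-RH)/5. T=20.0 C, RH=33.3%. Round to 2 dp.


Td = 20.0 - (100-33.3)/5 = 6.66 C

6.66 C


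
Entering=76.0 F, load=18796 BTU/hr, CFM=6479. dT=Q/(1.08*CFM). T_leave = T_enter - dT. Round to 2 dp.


dT = 18796/(1.08*6479) = 2.6862
T_leave = 76.0 - 2.6862 = 73.31 F

73.31 F


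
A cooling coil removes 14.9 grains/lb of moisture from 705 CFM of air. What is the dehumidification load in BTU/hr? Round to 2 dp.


Q = 0.68 * 705 * 14.9 = 7143.06 BTU/hr

7143.06 BTU/hr


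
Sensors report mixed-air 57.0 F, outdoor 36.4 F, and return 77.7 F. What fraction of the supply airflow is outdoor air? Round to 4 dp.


frac = (57.0 - 77.7) / (36.4 - 77.7) = 0.5012

0.5012


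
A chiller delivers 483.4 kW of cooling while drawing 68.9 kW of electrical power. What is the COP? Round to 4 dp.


COP = 483.4 / 68.9 = 7.0160

7.0160


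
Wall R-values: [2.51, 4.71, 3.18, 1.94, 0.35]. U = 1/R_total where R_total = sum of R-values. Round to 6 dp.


R_total = 2.51 + 4.71 + 3.18 + 1.94 + 0.35 = 12.69
U = 1/12.69 = 0.078802

0.078802


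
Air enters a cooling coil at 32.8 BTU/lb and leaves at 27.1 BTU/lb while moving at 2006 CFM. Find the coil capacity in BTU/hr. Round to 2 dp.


Q = 4.5 * 2006 * (32.8 - 27.1) = 51453.90 BTU/hr

51453.90 BTU/hr


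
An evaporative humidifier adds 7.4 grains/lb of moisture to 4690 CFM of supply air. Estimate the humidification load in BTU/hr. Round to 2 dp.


Q = 0.68 * 4690 * 7.4 = 23600.08 BTU/hr

23600.08 BTU/hr


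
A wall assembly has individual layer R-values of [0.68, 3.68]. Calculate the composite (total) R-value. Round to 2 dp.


R_total = 0.68 + 3.68 = 4.36

4.36


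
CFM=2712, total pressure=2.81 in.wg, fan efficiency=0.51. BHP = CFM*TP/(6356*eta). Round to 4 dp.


BHP = 2712 * 2.81 / (6356 * 0.51) = 2.3509 hp

2.3509 hp


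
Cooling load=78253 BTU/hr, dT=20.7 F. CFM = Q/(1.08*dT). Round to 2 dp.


CFM = 78253 / (1.08 * 20.7) = 3500.31

3500.31 CFM


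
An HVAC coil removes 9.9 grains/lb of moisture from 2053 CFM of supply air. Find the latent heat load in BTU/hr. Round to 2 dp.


Q = 0.68 * 2053 * 9.9 = 13820.80 BTU/hr

13820.80 BTU/hr


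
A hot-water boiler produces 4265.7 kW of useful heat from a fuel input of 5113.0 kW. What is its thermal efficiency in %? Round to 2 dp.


eta = (4265.7/5113.0)*100 = 83.43 %

83.43 %


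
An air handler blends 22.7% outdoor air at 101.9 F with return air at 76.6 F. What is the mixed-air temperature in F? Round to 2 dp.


T_mix = 76.6 + (22.7/100)*(101.9-76.6) = 82.34 F

82.34 F


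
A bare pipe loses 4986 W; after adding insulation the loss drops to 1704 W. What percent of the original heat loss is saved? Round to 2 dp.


Savings = ((4986-1704)/4986)*100 = 65.82 %

65.82 %


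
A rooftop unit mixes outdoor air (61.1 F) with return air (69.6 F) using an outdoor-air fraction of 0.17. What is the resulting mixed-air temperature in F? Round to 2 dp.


T_mix = 0.17*61.1 + 0.83*69.6 = 68.16 F

68.16 F


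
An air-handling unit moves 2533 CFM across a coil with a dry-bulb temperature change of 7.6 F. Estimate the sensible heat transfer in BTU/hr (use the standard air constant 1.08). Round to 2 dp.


Q = 1.08 * 2533 * 7.6 = 20790.86 BTU/hr

20790.86 BTU/hr


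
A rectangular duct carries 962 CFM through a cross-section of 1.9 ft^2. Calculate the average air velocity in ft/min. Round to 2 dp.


V = 962 / 1.9 = 506.32 ft/min

506.32 ft/min


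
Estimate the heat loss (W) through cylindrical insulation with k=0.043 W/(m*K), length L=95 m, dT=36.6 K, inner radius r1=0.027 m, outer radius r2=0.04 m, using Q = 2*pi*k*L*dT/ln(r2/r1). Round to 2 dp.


Q = 2*pi*0.043*95*36.6/ln(0.04/0.027) = 2390.09 W

2390.09 W


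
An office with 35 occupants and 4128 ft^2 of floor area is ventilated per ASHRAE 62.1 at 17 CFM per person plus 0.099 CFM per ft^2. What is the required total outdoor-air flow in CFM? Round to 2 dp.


Total = 35*17 + 4128*0.099 = 1003.67 CFM

1003.67 CFM


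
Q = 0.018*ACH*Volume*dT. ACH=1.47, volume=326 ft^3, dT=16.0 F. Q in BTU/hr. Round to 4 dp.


Q = 0.018 * 1.47 * 326 * 16.0 = 138.0154 BTU/hr

138.0154 BTU/hr


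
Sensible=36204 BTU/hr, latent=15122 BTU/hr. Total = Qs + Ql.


Qt = 36204 + 15122 = 51326 BTU/hr

51326 BTU/hr


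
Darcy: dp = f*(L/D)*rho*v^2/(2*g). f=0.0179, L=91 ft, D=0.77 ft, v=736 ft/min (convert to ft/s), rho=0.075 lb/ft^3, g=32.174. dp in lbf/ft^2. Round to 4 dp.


v_fps = 736/60 = 12.2667 ft/s
dp = 0.0179*(91/0.77)*0.075*12.2667^2/(2*32.174) = 0.3710 lbf/ft^2

0.3710 lbf/ft^2


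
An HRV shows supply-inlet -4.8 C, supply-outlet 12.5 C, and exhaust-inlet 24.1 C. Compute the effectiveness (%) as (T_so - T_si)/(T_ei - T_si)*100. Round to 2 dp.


eff = (12.5-(-4.8))/(24.1-(-4.8))*100 = 59.86 %

59.86 %


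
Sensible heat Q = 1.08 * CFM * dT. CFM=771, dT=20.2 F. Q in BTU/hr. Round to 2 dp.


Q = 1.08 * 771 * 20.2 = 16820.14 BTU/hr

16820.14 BTU/hr


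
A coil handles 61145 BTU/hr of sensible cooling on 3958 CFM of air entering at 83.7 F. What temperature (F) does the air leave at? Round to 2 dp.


dT = 61145/(1.08*3958) = 14.3041
T_leave = 83.7 - 14.3041 = 69.40 F

69.40 F


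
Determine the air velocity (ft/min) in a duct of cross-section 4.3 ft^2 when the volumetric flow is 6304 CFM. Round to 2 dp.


V = 6304 / 4.3 = 1466.05 ft/min

1466.05 ft/min


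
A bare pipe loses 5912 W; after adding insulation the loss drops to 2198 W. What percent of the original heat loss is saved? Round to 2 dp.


Savings = ((5912-2198)/5912)*100 = 62.82 %

62.82 %


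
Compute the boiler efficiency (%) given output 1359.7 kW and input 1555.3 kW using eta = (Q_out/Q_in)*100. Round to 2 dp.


eta = (1359.7/1555.3)*100 = 87.42 %

87.42 %


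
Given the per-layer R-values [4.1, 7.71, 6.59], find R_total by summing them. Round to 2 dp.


R_total = 4.1 + 7.71 + 6.59 = 18.40

18.40


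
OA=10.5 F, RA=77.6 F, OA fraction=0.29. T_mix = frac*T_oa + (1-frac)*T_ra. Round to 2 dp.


T_mix = 0.29*10.5 + 0.71*77.6 = 58.14 F

58.14 F


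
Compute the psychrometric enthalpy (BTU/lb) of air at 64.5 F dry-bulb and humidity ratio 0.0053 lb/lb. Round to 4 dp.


h = 0.24*64.5 + 0.0053*(1061+0.444*64.5) = 21.2551 BTU/lb

21.2551 BTU/lb


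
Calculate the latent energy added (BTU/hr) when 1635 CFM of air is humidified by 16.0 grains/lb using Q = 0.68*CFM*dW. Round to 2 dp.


Q = 0.68 * 1635 * 16.0 = 17788.80 BTU/hr

17788.80 BTU/hr


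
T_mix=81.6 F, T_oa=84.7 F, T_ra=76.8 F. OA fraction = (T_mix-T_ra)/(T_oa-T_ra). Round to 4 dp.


frac = (81.6 - 76.8) / (84.7 - 76.8) = 0.6076

0.6076


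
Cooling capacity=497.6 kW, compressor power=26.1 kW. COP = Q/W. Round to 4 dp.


COP = 497.6 / 26.1 = 19.0651

19.0651


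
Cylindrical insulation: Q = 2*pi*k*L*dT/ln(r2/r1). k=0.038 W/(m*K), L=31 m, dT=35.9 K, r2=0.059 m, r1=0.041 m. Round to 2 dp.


Q = 2*pi*0.038*31*35.9/ln(0.059/0.041) = 730.06 W

730.06 W


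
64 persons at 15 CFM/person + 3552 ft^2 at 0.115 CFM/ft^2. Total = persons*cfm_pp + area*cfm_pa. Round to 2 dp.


Total = 64*15 + 3552*0.115 = 1368.48 CFM

1368.48 CFM


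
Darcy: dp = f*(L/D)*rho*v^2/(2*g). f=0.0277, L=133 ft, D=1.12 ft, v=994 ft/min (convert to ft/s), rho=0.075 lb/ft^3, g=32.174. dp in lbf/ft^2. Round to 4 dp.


v_fps = 994/60 = 16.5667 ft/s
dp = 0.0277*(133/1.12)*0.075*16.5667^2/(2*32.174) = 1.0522 lbf/ft^2

1.0522 lbf/ft^2


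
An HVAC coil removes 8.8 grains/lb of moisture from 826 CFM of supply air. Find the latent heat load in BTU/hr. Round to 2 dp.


Q = 0.68 * 826 * 8.8 = 4942.78 BTU/hr

4942.78 BTU/hr


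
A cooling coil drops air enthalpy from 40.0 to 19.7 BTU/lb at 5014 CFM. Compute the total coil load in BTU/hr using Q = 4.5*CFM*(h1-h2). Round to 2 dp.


Q = 4.5 * 5014 * (40.0 - 19.7) = 458028.90 BTU/hr

458028.90 BTU/hr


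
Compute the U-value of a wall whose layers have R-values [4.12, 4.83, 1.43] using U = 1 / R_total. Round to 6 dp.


R_total = 4.12 + 4.83 + 1.43 = 10.38
U = 1/10.38 = 0.096339

0.096339


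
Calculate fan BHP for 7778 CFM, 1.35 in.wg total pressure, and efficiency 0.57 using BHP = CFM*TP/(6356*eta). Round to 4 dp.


BHP = 7778 * 1.35 / (6356 * 0.57) = 2.8983 hp

2.8983 hp


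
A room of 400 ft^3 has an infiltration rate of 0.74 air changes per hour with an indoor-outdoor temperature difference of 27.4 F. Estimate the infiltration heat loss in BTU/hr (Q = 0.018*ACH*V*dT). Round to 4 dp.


Q = 0.018 * 0.74 * 400 * 27.4 = 145.9872 BTU/hr

145.9872 BTU/hr


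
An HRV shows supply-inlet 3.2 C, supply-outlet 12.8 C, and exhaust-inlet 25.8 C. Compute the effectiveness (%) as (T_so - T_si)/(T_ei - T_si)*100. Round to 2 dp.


eff = (12.8-3.2)/(25.8-3.2)*100 = 42.48 %

42.48 %


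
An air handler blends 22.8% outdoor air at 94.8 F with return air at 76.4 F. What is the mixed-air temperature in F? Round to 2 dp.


T_mix = 76.4 + (22.8/100)*(94.8-76.4) = 80.60 F

80.60 F


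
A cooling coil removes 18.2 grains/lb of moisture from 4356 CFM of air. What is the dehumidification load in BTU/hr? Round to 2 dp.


Q = 0.68 * 4356 * 18.2 = 53909.86 BTU/hr

53909.86 BTU/hr


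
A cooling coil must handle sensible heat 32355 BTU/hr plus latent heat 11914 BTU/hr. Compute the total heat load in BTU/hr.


Qt = 32355 + 11914 = 44269 BTU/hr

44269 BTU/hr


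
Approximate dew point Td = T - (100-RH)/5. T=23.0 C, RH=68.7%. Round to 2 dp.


Td = 23.0 - (100-68.7)/5 = 16.74 C

16.74 C


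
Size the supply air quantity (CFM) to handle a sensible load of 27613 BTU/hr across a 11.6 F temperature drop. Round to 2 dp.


CFM = 27613 / (1.08 * 11.6) = 2204.10

2204.10 CFM


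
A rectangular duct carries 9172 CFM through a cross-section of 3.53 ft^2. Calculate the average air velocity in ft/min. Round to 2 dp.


V = 9172 / 3.53 = 2598.30 ft/min

2598.30 ft/min


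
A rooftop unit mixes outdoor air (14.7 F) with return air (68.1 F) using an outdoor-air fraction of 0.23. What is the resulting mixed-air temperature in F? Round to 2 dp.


T_mix = 0.23*14.7 + 0.77*68.1 = 55.82 F

55.82 F


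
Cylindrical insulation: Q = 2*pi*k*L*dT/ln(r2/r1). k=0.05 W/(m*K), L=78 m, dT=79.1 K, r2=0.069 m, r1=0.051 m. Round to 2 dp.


Q = 2*pi*0.05*78*79.1/ln(0.069/0.051) = 6412.25 W

6412.25 W


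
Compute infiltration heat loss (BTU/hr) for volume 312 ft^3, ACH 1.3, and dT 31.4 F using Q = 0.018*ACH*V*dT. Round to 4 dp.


Q = 0.018 * 1.3 * 312 * 31.4 = 229.2451 BTU/hr

229.2451 BTU/hr


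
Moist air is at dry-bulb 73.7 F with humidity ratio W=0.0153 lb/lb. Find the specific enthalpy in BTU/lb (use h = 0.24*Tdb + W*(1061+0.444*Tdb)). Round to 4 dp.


h = 0.24*73.7 + 0.0153*(1061+0.444*73.7) = 34.4220 BTU/lb

34.4220 BTU/lb


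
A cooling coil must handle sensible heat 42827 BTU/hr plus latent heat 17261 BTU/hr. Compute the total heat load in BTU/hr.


Qt = 42827 + 17261 = 60088 BTU/hr

60088 BTU/hr


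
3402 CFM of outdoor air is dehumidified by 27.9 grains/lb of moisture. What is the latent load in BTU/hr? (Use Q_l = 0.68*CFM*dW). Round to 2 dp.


Q = 0.68 * 3402 * 27.9 = 64542.74 BTU/hr

64542.74 BTU/hr


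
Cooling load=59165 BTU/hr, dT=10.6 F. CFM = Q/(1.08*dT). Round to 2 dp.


CFM = 59165 / (1.08 * 10.6) = 5168.15

5168.15 CFM


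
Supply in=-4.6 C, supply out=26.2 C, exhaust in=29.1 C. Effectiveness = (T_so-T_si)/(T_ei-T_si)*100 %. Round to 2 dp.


eff = (26.2-(-4.6))/(29.1-(-4.6))*100 = 91.39 %

91.39 %


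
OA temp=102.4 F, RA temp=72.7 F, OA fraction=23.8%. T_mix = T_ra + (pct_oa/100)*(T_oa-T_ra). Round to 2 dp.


T_mix = 72.7 + (23.8/100)*(102.4-72.7) = 79.77 F

79.77 F


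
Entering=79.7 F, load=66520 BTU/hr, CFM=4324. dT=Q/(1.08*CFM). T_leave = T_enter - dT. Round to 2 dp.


dT = 66520/(1.08*4324) = 14.2444
T_leave = 79.7 - 14.2444 = 65.46 F

65.46 F


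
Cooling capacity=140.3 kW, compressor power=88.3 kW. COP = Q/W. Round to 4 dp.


COP = 140.3 / 88.3 = 1.5889

1.5889


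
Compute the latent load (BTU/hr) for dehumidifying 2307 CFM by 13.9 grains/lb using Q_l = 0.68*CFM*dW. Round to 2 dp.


Q = 0.68 * 2307 * 13.9 = 21805.76 BTU/hr

21805.76 BTU/hr


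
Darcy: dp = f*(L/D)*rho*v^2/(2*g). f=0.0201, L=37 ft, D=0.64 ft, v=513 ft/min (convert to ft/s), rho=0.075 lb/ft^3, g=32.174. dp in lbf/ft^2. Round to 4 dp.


v_fps = 513/60 = 8.55 ft/s
dp = 0.0201*(37/0.64)*0.075*8.55^2/(2*32.174) = 0.0990 lbf/ft^2

0.0990 lbf/ft^2


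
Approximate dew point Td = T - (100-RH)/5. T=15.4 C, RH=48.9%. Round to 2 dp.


Td = 15.4 - (100-48.9)/5 = 5.18 C

5.18 C


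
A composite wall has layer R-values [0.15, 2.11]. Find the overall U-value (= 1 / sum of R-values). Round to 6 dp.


R_total = 0.15 + 2.11 = 2.26
U = 1/2.26 = 0.442478

0.442478


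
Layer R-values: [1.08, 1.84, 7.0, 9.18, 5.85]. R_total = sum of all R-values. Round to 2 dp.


R_total = 1.08 + 1.84 + 7.0 + 9.18 + 5.85 = 24.95

24.95


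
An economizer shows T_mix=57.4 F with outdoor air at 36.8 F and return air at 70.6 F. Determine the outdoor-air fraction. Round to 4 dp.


frac = (57.4 - 70.6) / (36.8 - 70.6) = 0.3905

0.3905


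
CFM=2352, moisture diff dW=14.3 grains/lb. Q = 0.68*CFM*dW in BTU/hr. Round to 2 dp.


Q = 0.68 * 2352 * 14.3 = 22870.85 BTU/hr

22870.85 BTU/hr


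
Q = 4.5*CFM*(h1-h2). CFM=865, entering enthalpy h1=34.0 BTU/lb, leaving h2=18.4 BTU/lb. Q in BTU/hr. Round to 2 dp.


Q = 4.5 * 865 * (34.0 - 18.4) = 60723.00 BTU/hr

60723.00 BTU/hr


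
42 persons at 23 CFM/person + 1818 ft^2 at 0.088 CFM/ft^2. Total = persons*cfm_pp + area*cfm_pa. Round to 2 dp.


Total = 42*23 + 1818*0.088 = 1125.98 CFM

1125.98 CFM


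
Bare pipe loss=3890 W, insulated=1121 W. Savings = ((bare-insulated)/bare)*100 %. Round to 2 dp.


Savings = ((3890-1121)/3890)*100 = 71.18 %

71.18 %


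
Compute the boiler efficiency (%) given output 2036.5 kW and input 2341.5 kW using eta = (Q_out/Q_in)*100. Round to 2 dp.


eta = (2036.5/2341.5)*100 = 86.97 %

86.97 %


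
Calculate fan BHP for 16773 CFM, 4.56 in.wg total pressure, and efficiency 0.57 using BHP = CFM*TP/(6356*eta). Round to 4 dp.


BHP = 16773 * 4.56 / (6356 * 0.57) = 21.1114 hp

21.1114 hp
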